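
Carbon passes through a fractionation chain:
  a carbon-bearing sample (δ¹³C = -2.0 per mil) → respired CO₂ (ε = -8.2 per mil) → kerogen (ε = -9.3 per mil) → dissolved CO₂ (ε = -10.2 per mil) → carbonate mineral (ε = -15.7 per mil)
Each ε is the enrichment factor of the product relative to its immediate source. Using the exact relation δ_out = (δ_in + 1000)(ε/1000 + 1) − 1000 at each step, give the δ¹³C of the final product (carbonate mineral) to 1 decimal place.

-44.6 per mil

step 1: δ = (-2.00 + 1000)·(-8.2/1000 + 1) − 1000 = -10.18 per mil
step 2: δ = (-10.18 + 1000)·(-9.3/1000 + 1) − 1000 = -19.39 per mil
step 3: δ = (-19.39 + 1000)·(-10.2/1000 + 1) − 1000 = -29.39 per mil
step 4: δ = (-29.39 + 1000)·(-15.7/1000 + 1) − 1000 = -44.63 per mil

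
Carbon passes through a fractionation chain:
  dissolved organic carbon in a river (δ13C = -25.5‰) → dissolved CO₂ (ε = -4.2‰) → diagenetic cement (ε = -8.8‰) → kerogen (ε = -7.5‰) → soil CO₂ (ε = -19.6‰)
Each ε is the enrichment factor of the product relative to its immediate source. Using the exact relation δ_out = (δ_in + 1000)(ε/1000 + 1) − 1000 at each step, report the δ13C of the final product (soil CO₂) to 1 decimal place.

step 1: δ = (-25.50 + 1000)·(-4.2/1000 + 1) − 1000 = -29.59‰
step 2: δ = (-29.59 + 1000)·(-8.8/1000 + 1) − 1000 = -38.13‰
step 3: δ = (-38.13 + 1000)·(-7.5/1000 + 1) − 1000 = -45.35‰
step 4: δ = (-45.35 + 1000)·(-19.6/1000 + 1) − 1000 = -64.06‰

-64.1‰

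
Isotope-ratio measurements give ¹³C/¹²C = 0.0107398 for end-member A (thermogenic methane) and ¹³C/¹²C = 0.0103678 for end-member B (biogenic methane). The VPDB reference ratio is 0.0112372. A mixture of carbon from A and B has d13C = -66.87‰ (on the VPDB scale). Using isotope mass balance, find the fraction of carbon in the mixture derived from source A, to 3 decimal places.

0.317

δ_A = (0.0107398/0.0112372 − 1)×1000 = (0.955736 − 1)×1000 = -44.264‰
δ_B = (0.0103678/0.0112372 − 1)×1000 = (0.922632 − 1)×1000 = -77.368‰
f_A = (δ_mix − δ_B)/(δ_A − δ_B) = (-66.87 − (-77.368))/(-44.264 − (-77.368))
f_A = 10.498 / 33.104 = 0.3171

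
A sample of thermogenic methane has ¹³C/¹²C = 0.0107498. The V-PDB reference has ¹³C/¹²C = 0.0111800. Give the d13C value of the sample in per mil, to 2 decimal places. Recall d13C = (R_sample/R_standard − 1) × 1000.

d13C = (R_sample / R_standard − 1) × 1000
R_sample / R_standard = 0.0107498 / 0.0111800 = 0.961521
d13C = (0.961521 − 1) × 1000 = -38.479 per mil

-38.48 per mil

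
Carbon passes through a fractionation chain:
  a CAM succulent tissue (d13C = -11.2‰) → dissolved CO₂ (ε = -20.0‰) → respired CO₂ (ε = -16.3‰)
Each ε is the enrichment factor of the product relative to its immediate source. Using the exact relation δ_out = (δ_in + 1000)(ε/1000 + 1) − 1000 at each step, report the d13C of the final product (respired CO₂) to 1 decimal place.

-46.8‰

step 1: δ = (-11.20 + 1000)·(-20.0/1000 + 1) − 1000 = -30.98‰
step 2: δ = (-30.98 + 1000)·(-16.3/1000 + 1) − 1000 = -46.77‰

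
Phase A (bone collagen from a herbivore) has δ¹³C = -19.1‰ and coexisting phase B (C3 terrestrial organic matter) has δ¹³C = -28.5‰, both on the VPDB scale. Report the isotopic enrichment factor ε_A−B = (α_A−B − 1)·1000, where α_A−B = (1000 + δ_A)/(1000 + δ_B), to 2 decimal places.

α_A−B = (1000 + -19.1) / (1000 + -28.5) = 980.9 / 971.5 = 1.009676
ε_A−B = (1.009676 − 1) × 1000 = 9.676‰
(The approximation ε ≈ δ_A − δ_B would give 9.4‰.)

9.68‰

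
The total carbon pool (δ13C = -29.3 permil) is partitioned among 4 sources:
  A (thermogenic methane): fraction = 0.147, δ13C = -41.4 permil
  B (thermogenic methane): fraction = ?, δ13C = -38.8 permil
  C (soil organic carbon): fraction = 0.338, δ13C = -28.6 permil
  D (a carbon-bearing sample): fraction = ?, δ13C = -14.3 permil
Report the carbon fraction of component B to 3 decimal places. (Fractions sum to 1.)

Let f_B and f_D be the unknown fractions; fractions sum to 1 so f_B + f_D = 0.515.
Mass balance: Σ fᵢ·δᵢ = δ_bulk ⇒ f_B·(-38.8) + f_D·(-14.3) = -29.3 − (-15.753) = -13.547
Substitute f_D = 0.515 − f_B:
f_B·(-38.8 − -14.3) = -13.547 − 0.515×(-14.3) = -6.183
f_B = -6.183 / -24.5 = 0.2524

0.252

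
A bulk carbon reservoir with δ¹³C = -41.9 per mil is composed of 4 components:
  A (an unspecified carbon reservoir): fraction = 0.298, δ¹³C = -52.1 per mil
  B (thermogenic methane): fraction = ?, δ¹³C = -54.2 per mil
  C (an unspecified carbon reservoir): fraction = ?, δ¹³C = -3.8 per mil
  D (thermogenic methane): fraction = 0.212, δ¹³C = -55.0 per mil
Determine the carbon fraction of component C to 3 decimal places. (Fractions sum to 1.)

Let f_C and f_B be the unknown fractions; fractions sum to 1 so f_C + f_B = 0.490.
Mass balance: Σ fᵢ·δᵢ = δ_bulk ⇒ f_C·(-3.8) + f_B·(-54.2) = -41.9 − (-27.186) = -14.714
Substitute f_B = 0.490 − f_C:
f_C·(-3.8 − -54.2) = -14.714 − 0.490×(-54.2) = 11.844
f_C = 11.844 / 50.4 = 0.2350

0.235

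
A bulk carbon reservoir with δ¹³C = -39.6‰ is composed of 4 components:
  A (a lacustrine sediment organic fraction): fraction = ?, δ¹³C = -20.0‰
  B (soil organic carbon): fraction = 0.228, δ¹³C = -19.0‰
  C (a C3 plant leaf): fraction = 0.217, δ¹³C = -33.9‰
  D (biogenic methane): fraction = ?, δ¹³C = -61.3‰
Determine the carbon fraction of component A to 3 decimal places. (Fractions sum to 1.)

0.148

Let f_A and f_D be the unknown fractions; fractions sum to 1 so f_A + f_D = 0.555.
Mass balance: Σ fᵢ·δᵢ = δ_bulk ⇒ f_A·(-20.0) + f_D·(-61.3) = -39.6 − (-11.688) = -27.912
Substitute f_D = 0.555 − f_A:
f_A·(-20.0 − -61.3) = -27.912 − 0.555×(-61.3) = 6.110
f_A = 6.110 / 41.3 = 0.1479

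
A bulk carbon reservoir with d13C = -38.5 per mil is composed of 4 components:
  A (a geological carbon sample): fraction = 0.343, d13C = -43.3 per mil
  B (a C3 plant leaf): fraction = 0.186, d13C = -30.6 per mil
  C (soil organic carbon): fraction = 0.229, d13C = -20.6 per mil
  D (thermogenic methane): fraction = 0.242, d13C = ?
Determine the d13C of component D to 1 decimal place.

Isotope mass balance: δ_bulk = Σ fᵢ·δᵢ.
-38.5 = 0.343×(-43.3) + 0.186×(-30.6) + 0.229×(-20.6) + 0.242×δ_D
0.242·δ_D = -38.5 − (-25.261) = -13.239
δ_D = -13.239 / 0.242 = -54.71 per mil

-54.7 per mil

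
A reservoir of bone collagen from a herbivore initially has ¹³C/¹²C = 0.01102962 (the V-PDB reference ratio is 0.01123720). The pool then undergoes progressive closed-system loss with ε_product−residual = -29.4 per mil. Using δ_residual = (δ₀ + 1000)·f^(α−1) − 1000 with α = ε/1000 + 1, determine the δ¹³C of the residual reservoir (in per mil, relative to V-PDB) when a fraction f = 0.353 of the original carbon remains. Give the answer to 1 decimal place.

12.0 per mil

δ₀ = (0.01102962/0.01123720 − 1)×1000 = (0.981527 − 1)×1000 = -18.473 per mil
α − 1 = ε/1000 = -0.0294
f^(α−1) = 0.353^(-0.0294) = 1.031087
δ_res = (-18.473 + 1000) × 1.031087 − 1000 = 1012.040 − 1000 = 12.04 per mil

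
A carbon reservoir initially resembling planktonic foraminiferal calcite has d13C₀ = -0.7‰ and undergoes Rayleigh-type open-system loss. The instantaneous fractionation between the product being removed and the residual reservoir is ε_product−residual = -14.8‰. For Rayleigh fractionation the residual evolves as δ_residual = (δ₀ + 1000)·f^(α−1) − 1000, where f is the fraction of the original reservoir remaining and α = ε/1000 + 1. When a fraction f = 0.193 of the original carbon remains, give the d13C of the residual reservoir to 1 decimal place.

23.9‰

Rayleigh residual: δ_res = (δ₀ + 1000)·f^(α−1) − 1000
α = ε/1000 + 1 = 0.98520, so α − 1 = -0.01480
f^(α−1) = 0.193^(-0.01480) = 1.024646
δ_res = (-0.7 + 1000) × 1.024646 − 1000 = 1023.929 − 1000 = 23.93‰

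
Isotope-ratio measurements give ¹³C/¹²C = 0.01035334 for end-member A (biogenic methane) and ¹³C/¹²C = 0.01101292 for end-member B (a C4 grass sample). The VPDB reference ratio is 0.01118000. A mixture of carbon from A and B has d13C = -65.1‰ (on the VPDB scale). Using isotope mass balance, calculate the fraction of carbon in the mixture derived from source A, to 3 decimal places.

δ_A = (0.01035334/0.01118000 − 1)×1000 = (0.926059 − 1)×1000 = -73.941‰
δ_B = (0.01101292/0.01118000 − 1)×1000 = (0.985055 − 1)×1000 = -14.945‰
f_A = (δ_mix − δ_B)/(δ_A − δ_B) = (-65.1 − (-14.945))/(-73.941 − (-14.945))
f_A = -50.155 / -58.996 = 0.8501

0.850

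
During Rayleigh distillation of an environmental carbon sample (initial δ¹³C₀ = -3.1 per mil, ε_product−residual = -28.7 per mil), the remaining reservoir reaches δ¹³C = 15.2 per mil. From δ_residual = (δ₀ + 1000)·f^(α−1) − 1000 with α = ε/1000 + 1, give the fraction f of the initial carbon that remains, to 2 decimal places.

0.53

α − 1 = ε/1000 = -0.0287
(δ_res + 1000)/(δ₀ + 1000) = (15.2 + 1000)/(-3.1 + 1000) = 1015.2/996.9 = 1.018357
f = 1.018357^(1/-0.0287) = exp(ln(1.018357)/-0.0287) = exp(0.01819/-0.0287)
f = exp(-0.6338) = 0.5306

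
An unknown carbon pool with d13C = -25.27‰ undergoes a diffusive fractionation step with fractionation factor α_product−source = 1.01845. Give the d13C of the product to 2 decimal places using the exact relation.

-7.29‰

δ_product = (δ_source + 1000)·α − 1000
δ_product = (-25.27 + 1000) × 1.01845 − 1000
δ_product = 992.714 − 1000 = -7.286‰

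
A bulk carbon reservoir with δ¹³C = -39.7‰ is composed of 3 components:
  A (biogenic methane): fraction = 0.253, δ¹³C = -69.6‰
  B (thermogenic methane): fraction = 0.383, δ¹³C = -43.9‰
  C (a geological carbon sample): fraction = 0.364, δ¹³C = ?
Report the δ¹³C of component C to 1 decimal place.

Isotope mass balance: δ_bulk = Σ fᵢ·δᵢ.
-39.7 = 0.253×(-69.6) + 0.383×(-43.9) + 0.364×δ_C
0.364·δ_C = -39.7 − (-34.422) = -5.278
δ_C = -5.278 / 0.364 = -14.50‰

-14.5‰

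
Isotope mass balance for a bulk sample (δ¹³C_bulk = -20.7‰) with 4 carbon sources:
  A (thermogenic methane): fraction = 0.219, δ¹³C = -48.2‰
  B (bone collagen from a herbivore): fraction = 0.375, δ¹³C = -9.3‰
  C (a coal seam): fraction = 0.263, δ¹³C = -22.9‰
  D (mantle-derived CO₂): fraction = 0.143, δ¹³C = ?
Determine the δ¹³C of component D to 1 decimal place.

-4.4‰

Isotope mass balance: δ_bulk = Σ fᵢ·δᵢ.
-20.7 = 0.219×(-48.2) + 0.375×(-9.3) + 0.263×(-22.9) + 0.143×δ_D
0.143·δ_D = -20.7 − (-20.066) = -0.634
δ_D = -0.634 / 0.143 = -4.43‰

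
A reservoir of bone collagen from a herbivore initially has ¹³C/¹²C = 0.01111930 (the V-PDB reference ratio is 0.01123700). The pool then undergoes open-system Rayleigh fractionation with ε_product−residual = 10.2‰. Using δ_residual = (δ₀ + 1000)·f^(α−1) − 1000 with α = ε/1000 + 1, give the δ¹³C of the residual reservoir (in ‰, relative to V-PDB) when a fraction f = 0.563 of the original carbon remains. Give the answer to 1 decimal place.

-16.3‰

δ₀ = (0.01111930/0.01123700 − 1)×1000 = (0.989526 − 1)×1000 = -10.474‰
α − 1 = ε/1000 = 0.0102
f^(α−1) = 0.563^(0.0102) = 0.994157
δ_res = (-10.474 + 1000) × 0.994157 − 1000 = 983.744 − 1000 = -16.26‰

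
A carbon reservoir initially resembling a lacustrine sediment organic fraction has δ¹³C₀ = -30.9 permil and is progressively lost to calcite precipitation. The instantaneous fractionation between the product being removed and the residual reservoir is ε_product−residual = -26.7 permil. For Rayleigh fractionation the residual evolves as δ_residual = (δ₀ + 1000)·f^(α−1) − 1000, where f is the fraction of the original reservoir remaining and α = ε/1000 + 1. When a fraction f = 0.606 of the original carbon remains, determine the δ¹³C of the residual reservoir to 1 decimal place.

-17.9 permil

Rayleigh residual: δ_res = (δ₀ + 1000)·f^(α−1) − 1000
α = ε/1000 + 1 = 0.97330, so α − 1 = -0.02670
f^(α−1) = 0.606^(-0.02670) = 1.013463
δ_res = (-30.9 + 1000) × 1.013463 − 1000 = 982.147 − 1000 = -17.85 permil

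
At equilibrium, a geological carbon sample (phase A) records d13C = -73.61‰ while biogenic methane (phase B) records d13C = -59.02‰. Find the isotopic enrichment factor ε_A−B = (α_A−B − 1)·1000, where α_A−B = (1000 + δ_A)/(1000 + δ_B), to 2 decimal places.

α_A−B = (1000 + -73.61) / (1000 + -59.02) = 926.39 / 940.98 = 0.984495
ε_A−B = (0.984495 − 1) × 1000 = -15.505‰
(The approximation ε ≈ δ_A − δ_B would give -14.59‰.)

-15.51‰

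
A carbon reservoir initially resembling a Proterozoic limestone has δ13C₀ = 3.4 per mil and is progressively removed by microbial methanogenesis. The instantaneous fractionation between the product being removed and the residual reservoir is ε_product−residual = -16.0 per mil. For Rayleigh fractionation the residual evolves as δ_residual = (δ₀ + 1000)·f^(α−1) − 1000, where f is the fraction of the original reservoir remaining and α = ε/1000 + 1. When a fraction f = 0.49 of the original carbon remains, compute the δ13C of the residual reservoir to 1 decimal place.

14.9 per mil

Rayleigh residual: δ_res = (δ₀ + 1000)·f^(α−1) − 1000
α = ε/1000 + 1 = 0.98400, so α − 1 = -0.01600
f^(α−1) = 0.49^(-0.01600) = 1.011479
δ_res = (3.4 + 1000) × 1.011479 − 1000 = 1014.918 − 1000 = 14.92 per mil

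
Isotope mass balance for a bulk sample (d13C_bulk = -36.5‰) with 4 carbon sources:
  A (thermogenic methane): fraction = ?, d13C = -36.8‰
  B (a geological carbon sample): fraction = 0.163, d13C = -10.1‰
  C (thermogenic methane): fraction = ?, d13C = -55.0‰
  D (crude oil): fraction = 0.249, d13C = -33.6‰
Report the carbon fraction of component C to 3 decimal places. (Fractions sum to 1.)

Let f_C and f_A be the unknown fractions; fractions sum to 1 so f_C + f_A = 0.588.
Mass balance: Σ fᵢ·δᵢ = δ_bulk ⇒ f_C·(-55.0) + f_A·(-36.8) = -36.5 − (-10.013) = -26.487
Substitute f_A = 0.588 − f_C:
f_C·(-55.0 − -36.8) = -26.487 − 0.588×(-36.8) = -4.849
f_C = -4.849 / -18.2 = 0.2664

0.266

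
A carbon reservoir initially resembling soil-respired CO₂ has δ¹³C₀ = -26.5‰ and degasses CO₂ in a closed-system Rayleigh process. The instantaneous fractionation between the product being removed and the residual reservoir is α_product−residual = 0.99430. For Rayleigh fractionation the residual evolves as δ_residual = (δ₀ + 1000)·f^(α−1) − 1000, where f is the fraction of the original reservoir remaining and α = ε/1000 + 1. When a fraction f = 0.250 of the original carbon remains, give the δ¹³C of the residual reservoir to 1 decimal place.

Rayleigh residual: δ_res = (δ₀ + 1000)·f^(α−1) − 1000
α − 1 = -0.00570
f^(α−1) = 0.250^(-0.00570) = 1.007933
δ_res = (-26.5 + 1000) × 1.007933 − 1000 = 981.223 − 1000 = -18.78‰

-18.8‰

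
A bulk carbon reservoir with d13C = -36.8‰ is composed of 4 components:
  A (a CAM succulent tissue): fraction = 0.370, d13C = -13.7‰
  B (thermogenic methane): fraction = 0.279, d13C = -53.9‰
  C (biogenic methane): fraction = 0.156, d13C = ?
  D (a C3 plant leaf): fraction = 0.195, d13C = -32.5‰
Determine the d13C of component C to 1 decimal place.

-66.4‰

Isotope mass balance: δ_bulk = Σ fᵢ·δᵢ.
-36.8 = 0.370×(-13.7) + 0.279×(-53.9) + 0.156×δ_C + 0.195×(-32.5)
0.156·δ_C = -36.8 − (-26.445) = -10.355
δ_C = -10.355 / 0.156 = -66.38‰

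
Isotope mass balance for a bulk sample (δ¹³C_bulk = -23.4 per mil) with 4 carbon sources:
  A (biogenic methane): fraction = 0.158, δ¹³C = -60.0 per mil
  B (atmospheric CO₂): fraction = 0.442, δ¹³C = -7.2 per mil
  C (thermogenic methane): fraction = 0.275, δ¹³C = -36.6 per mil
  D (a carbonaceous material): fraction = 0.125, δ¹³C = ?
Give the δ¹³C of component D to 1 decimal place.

-5.4 per mil

Isotope mass balance: δ_bulk = Σ fᵢ·δᵢ.
-23.4 = 0.158×(-60.0) + 0.442×(-7.2) + 0.275×(-36.6) + 0.125×δ_D
0.125·δ_D = -23.4 − (-22.727) = -0.673
δ_D = -0.673 / 0.125 = -5.38 per mil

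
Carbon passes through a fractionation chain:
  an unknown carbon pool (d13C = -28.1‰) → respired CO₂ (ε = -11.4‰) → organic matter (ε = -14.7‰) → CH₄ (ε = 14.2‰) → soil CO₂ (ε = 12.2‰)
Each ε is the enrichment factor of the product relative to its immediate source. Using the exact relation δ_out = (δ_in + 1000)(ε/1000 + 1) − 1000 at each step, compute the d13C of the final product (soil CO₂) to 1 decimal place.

-28.1‰

step 1: δ = (-28.10 + 1000)·(-11.4/1000 + 1) − 1000 = -39.18‰
step 2: δ = (-39.18 + 1000)·(-14.7/1000 + 1) − 1000 = -53.30‰
step 3: δ = (-53.30 + 1000)·(14.2/1000 + 1) − 1000 = -39.86‰
step 4: δ = (-39.86 + 1000)·(12.2/1000 + 1) − 1000 = -28.15‰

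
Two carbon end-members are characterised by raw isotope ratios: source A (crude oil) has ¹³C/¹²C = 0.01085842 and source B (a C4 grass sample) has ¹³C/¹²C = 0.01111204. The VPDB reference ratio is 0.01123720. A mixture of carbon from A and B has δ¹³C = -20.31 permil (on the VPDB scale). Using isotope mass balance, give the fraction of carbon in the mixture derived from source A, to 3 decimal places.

δ_A = (0.01085842/0.01123720 − 1)×1000 = (0.966292 − 1)×1000 = -33.708 permil
δ_B = (0.01111204/0.01123720 − 1)×1000 = (0.988862 − 1)×1000 = -11.138 permil
f_A = (δ_mix − δ_B)/(δ_A − δ_B) = (-20.31 − (-11.138))/(-33.708 − (-11.138))
f_A = -9.172 / -22.570 = 0.4064

0.406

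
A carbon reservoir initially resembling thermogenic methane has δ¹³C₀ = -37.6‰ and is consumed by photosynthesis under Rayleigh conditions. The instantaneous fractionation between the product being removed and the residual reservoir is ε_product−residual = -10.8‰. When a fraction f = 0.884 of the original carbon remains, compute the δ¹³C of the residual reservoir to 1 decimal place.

-36.3‰

Rayleigh residual: δ_res = (δ₀ + 1000)·f^(α−1) − 1000
α = ε/1000 + 1 = 0.98920, so α − 1 = -0.01080
f^(α−1) = 0.884^(-0.01080) = 1.001333
δ_res = (-37.6 + 1000) × 1.001333 − 1000 = 963.682 − 1000 = -36.32‰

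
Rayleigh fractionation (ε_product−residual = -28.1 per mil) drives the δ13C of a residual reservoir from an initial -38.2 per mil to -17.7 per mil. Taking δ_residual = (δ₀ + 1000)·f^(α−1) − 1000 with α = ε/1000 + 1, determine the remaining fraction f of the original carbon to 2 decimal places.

α − 1 = ε/1000 = -0.0281
(δ_res + 1000)/(δ₀ + 1000) = (-17.7 + 1000)/(-38.2 + 1000) = 982.3/961.8 = 1.021314
f = 1.021314^(1/-0.0281) = exp(ln(1.021314)/-0.0281) = exp(0.02109/-0.0281)
f = exp(-0.7505) = 0.4721

0.47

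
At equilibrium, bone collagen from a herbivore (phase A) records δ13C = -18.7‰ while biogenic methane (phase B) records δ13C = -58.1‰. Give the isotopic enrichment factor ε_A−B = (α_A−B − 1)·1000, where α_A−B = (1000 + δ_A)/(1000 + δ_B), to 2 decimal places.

α_A−B = (1000 + -18.7) / (1000 + -58.1) = 981.3 / 941.9 = 1.041830
ε_A−B = (1.041830 − 1) × 1000 = 41.830‰
(The approximation ε ≈ δ_A − δ_B would give 39.4‰.)

41.83‰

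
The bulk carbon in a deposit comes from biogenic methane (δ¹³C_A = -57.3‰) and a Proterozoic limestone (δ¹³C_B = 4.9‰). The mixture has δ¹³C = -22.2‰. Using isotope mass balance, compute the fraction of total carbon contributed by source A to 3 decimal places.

δ_mix = f_A·δ_A + (1 − f_A)·δ_B  ⇒  f_A = (δ_mix − δ_B)/(δ_A − δ_B)
f_A = (-22.2 − (4.9)) / (-57.3 − (4.9))
f_A = -27.1 / -62.2 = 0.4357

0.436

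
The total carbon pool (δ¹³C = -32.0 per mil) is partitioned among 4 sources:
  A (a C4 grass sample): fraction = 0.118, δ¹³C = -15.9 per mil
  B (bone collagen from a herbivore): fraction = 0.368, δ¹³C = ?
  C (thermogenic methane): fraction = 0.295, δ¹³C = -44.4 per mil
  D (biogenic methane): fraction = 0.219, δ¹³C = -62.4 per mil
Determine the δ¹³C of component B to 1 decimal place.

-9.1 per mil

Isotope mass balance: δ_bulk = Σ fᵢ·δᵢ.
-32.0 = 0.118×(-15.9) + 0.368×δ_B + 0.295×(-44.4) + 0.219×(-62.4)
0.368·δ_B = -32.0 − (-28.640) = -3.360
δ_B = -3.360 / 0.368 = -9.13 per mil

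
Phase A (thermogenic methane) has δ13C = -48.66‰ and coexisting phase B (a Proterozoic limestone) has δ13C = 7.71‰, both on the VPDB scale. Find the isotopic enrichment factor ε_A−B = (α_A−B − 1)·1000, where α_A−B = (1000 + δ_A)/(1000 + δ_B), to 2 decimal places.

α_A−B = (1000 + -48.66) / (1000 + 7.71) = 951.34 / 1007.71 = 0.944061
ε_A−B = (0.944061 − 1) × 1000 = -55.939‰
(The approximation ε ≈ δ_A − δ_B would give -56.37‰.)

-55.94‰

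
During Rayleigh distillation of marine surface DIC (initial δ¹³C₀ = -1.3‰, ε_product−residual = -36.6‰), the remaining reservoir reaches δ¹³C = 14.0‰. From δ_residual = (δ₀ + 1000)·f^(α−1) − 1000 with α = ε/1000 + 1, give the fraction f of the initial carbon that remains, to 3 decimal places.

0.660

α − 1 = ε/1000 = -0.0366
(δ_res + 1000)/(δ₀ + 1000) = (14.0 + 1000)/(-1.3 + 1000) = 1014.0/998.7 = 1.015320
f = 1.015320^(1/-0.0366) = exp(ln(1.015320)/-0.0366) = exp(0.01520/-0.0366)
f = exp(-0.4154) = 0.6601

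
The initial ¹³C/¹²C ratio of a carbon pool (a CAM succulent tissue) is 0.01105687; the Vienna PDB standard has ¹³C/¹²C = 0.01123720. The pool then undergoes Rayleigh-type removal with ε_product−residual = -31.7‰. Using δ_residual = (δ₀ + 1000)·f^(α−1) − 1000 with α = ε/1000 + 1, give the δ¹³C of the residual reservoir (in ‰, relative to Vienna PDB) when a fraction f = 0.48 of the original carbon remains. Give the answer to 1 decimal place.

7.1‰

δ₀ = (0.01105687/0.01123720 − 1)×1000 = (0.983952 − 1)×1000 = -16.048‰
α − 1 = ε/1000 = -0.0317
f^(α−1) = 0.48^(-0.0317) = 1.023540
δ_res = (-16.048 + 1000) × 1.023540 − 1000 = 1007.114 − 1000 = 7.11‰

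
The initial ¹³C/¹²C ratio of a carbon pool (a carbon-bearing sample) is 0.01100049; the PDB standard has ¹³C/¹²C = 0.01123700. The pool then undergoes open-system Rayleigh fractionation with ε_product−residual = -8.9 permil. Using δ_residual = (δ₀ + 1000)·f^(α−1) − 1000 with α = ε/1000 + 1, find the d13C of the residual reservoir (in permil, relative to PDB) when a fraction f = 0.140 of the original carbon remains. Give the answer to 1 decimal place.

δ₀ = (0.01100049/0.01123700 − 1)×1000 = (0.978953 − 1)×1000 = -21.047 permil
α − 1 = ε/1000 = -0.0089
f^(α−1) = 0.140^(-0.0089) = 1.017652
δ_res = (-21.047 + 1000) × 1.017652 − 1000 = 996.233 − 1000 = -3.77 permil

-3.8 permil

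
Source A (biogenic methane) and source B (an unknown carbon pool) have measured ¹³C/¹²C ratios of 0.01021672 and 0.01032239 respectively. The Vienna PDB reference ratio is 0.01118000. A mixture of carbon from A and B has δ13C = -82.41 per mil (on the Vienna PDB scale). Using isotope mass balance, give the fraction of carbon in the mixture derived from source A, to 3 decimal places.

0.603

δ_A = (0.01021672/0.01118000 − 1)×1000 = (0.913839 − 1)×1000 = -86.161 per mil
δ_B = (0.01032239/0.01118000 − 1)×1000 = (0.923291 − 1)×1000 = -76.709 per mil
f_A = (δ_mix − δ_B)/(δ_A − δ_B) = (-82.41 − (-76.709))/(-86.161 − (-76.709))
f_A = -5.701 / -9.452 = 0.6031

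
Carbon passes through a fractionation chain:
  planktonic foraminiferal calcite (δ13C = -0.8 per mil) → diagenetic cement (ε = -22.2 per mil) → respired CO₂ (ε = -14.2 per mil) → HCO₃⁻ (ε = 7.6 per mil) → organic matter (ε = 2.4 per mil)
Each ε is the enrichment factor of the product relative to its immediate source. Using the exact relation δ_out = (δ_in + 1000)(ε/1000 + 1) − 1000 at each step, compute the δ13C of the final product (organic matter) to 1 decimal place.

-27.2 per mil

step 1: δ = (-0.80 + 1000)·(-22.2/1000 + 1) − 1000 = -22.98 per mil
step 2: δ = (-22.98 + 1000)·(-14.2/1000 + 1) − 1000 = -36.86 per mil
step 3: δ = (-36.86 + 1000)·(7.6/1000 + 1) − 1000 = -29.54 per mil
step 4: δ = (-29.54 + 1000)·(2.4/1000 + 1) − 1000 = -27.21 per mil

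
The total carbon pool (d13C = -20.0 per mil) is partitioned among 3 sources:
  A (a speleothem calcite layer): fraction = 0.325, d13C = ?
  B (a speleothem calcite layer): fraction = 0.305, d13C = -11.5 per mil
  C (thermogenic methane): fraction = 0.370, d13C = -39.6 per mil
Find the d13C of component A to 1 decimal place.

Isotope mass balance: δ_bulk = Σ fᵢ·δᵢ.
-20.0 = 0.325×δ_A + 0.305×(-11.5) + 0.370×(-39.6)
0.325·δ_A = -20.0 − (-18.160) = -1.840
δ_A = -1.840 / 0.325 = -5.66 per mil

-5.7 per mil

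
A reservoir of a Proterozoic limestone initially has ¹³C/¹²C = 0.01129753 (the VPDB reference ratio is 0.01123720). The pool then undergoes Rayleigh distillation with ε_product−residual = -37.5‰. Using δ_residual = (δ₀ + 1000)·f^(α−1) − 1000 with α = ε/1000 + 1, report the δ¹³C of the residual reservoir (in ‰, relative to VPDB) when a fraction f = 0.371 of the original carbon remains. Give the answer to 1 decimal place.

43.5‰

δ₀ = (0.01129753/0.01123720 − 1)×1000 = (1.005369 − 1)×1000 = 5.369‰
α − 1 = ε/1000 = -0.0375
f^(α−1) = 0.371^(-0.0375) = 1.037883
δ_res = (5.369 + 1000) × 1.037883 − 1000 = 1043.455 − 1000 = 43.46‰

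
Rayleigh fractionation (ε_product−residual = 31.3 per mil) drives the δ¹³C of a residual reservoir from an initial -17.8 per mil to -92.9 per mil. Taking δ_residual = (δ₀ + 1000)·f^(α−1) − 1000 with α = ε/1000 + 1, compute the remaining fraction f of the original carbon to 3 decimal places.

α − 1 = ε/1000 = 0.0313
(δ_res + 1000)/(δ₀ + 1000) = (-92.9 + 1000)/(-17.8 + 1000) = 907.1/982.2 = 0.923539
f = 0.923539^(1/0.0313) = exp(ln(0.923539)/0.0313) = exp(-0.07954/0.0313)
f = exp(-2.5413) = 0.0788

0.079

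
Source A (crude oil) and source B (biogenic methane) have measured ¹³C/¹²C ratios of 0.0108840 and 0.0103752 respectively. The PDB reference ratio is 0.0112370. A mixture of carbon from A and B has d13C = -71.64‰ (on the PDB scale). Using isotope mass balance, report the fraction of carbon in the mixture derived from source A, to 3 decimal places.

δ_A = (0.0108840/0.0112370 − 1)×1000 = (0.968586 − 1)×1000 = -31.414‰
δ_B = (0.0103752/0.0112370 − 1)×1000 = (0.923307 − 1)×1000 = -76.693‰
f_A = (δ_mix − δ_B)/(δ_A − δ_B) = (-71.64 − (-76.693))/(-31.414 − (-76.693))
f_A = 5.053 / 45.279 = 0.1116

0.112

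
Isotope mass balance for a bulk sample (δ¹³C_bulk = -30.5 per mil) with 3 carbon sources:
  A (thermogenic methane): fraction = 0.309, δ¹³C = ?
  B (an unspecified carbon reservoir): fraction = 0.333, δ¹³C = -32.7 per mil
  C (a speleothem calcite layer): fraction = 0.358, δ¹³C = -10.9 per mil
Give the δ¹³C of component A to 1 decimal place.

Isotope mass balance: δ_bulk = Σ fᵢ·δᵢ.
-30.5 = 0.309×δ_A + 0.333×(-32.7) + 0.358×(-10.9)
0.309·δ_A = -30.5 − (-14.791) = -15.709
δ_A = -15.709 / 0.309 = -50.84 per mil

-50.8 per mil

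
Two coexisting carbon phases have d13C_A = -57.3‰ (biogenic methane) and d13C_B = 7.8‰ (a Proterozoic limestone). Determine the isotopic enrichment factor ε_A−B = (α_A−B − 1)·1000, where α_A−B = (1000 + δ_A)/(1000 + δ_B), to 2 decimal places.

α_A−B = (1000 + -57.3) / (1000 + 7.8) = 942.7 / 1007.8 = 0.935404
ε_A−B = (0.935404 − 1) × 1000 = -64.596‰
(The approximation ε ≈ δ_A − δ_B would give -65.1‰.)

-64.60‰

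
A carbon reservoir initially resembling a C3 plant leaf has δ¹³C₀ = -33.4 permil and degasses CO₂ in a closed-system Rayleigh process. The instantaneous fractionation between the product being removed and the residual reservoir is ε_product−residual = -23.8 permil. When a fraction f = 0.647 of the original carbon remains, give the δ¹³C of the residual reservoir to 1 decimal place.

Rayleigh residual: δ_res = (δ₀ + 1000)·f^(α−1) − 1000
α = ε/1000 + 1 = 0.97620, so α − 1 = -0.02380
f^(α−1) = 0.647^(-0.02380) = 1.010417
δ_res = (-33.4 + 1000) × 1.010417 − 1000 = 976.669 − 1000 = -23.33 permil

-23.3 permil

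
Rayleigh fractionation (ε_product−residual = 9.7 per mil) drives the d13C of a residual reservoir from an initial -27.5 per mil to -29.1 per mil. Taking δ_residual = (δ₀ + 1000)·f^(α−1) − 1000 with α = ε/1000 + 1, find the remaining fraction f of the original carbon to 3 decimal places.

α − 1 = ε/1000 = 0.0097
(δ_res + 1000)/(δ₀ + 1000) = (-29.1 + 1000)/(-27.5 + 1000) = 970.9/972.5 = 0.998355
f = 0.998355^(1/0.0097) = exp(ln(0.998355)/0.0097) = exp(-0.00165/0.0097)
f = exp(-0.1698) = 0.8439

0.844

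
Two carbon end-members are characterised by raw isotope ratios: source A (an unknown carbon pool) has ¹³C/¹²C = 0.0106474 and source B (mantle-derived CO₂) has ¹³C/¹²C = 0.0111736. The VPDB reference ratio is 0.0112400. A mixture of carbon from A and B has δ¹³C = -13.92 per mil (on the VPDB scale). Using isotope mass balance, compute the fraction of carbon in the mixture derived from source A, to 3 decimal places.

0.171

δ_A = (0.0106474/0.0112400 − 1)×1000 = (0.947278 − 1)×1000 = -52.722 per mil
δ_B = (0.0111736/0.0112400 − 1)×1000 = (0.994093 − 1)×1000 = -5.907 per mil
f_A = (δ_mix − δ_B)/(δ_A − δ_B) = (-13.92 − (-5.907))/(-52.722 − (-5.907))
f_A = -8.013 / -46.815 = 0.1712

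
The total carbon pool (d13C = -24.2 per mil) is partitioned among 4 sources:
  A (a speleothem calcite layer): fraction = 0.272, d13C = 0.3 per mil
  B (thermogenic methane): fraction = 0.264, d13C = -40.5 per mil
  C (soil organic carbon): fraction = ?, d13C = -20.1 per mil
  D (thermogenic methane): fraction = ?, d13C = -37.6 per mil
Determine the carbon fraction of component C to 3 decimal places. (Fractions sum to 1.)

Let f_C and f_D be the unknown fractions; fractions sum to 1 so f_C + f_D = 0.464.
Mass balance: Σ fᵢ·δᵢ = δ_bulk ⇒ f_C·(-20.1) + f_D·(-37.6) = -24.2 − (-10.610) = -13.590
Substitute f_D = 0.464 − f_C:
f_C·(-20.1 − -37.6) = -13.590 − 0.464×(-37.6) = 3.857
f_C = 3.857 / 17.5 = 0.2204

0.220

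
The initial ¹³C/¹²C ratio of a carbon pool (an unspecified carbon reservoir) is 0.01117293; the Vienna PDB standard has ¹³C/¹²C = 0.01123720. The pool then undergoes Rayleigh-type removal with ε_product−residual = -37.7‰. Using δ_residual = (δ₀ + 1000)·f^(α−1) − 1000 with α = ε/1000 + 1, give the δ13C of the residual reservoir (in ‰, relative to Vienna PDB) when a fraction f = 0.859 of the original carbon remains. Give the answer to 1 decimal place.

δ₀ = (0.01117293/0.01123720 − 1)×1000 = (0.994281 − 1)×1000 = -5.719‰
α − 1 = ε/1000 = -0.0377
f^(α−1) = 0.859^(-0.0377) = 1.005746
δ_res = (-5.719 + 1000) × 1.005746 − 1000 = 999.994 − 1000 = -0.01‰

0.0‰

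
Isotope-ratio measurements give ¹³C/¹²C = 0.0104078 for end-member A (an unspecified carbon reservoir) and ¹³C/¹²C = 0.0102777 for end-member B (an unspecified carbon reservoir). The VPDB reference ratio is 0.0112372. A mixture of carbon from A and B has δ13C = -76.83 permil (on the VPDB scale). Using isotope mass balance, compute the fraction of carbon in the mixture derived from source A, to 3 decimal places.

δ_A = (0.0104078/0.0112372 − 1)×1000 = (0.926192 − 1)×1000 = -73.808 permil
δ_B = (0.0102777/0.0112372 − 1)×1000 = (0.914614 − 1)×1000 = -85.386 permil
f_A = (δ_mix − δ_B)/(δ_A − δ_B) = (-76.83 − (-85.386))/(-73.808 − (-85.386))
f_A = 8.556 / 11.578 = 0.7390

0.739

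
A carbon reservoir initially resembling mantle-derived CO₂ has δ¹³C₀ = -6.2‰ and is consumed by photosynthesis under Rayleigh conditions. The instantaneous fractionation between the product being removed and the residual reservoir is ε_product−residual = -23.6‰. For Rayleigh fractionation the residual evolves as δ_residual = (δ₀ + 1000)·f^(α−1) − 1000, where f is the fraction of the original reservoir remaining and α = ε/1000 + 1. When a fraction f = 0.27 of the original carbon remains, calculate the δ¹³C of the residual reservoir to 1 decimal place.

25.0‰

Rayleigh residual: δ_res = (δ₀ + 1000)·f^(α−1) − 1000
α = ε/1000 + 1 = 0.97640, so α − 1 = -0.02360
f^(α−1) = 0.27^(-0.02360) = 1.031383
δ_res = (-6.2 + 1000) × 1.031383 − 1000 = 1024.988 − 1000 = 24.99‰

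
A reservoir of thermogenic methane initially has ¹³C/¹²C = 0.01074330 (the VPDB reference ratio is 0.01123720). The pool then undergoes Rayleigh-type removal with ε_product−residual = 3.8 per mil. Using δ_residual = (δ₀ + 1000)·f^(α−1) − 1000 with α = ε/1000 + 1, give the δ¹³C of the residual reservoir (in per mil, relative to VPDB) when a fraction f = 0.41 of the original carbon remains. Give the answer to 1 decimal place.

δ₀ = (0.01074330/0.01123720 − 1)×1000 = (0.956048 − 1)×1000 = -43.952 per mil
α − 1 = ε/1000 = 0.0038
f^(α−1) = 0.41^(0.0038) = 0.996618
δ_res = (-43.952 + 1000) × 0.996618 − 1000 = 952.814 − 1000 = -47.19 per mil

-47.2 per mil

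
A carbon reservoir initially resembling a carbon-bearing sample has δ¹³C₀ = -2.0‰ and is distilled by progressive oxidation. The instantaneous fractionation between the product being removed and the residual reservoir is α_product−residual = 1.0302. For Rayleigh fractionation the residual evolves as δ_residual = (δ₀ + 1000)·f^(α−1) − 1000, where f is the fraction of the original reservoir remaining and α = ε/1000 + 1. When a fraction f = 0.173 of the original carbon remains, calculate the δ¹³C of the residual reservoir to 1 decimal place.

Rayleigh residual: δ_res = (δ₀ + 1000)·f^(α−1) − 1000
α − 1 = 0.03020
f^(α−1) = 0.173^(0.03020) = 0.948394
δ_res = (-2.0 + 1000) × 0.948394 − 1000 = 946.498 − 1000 = -53.50‰

-53.5‰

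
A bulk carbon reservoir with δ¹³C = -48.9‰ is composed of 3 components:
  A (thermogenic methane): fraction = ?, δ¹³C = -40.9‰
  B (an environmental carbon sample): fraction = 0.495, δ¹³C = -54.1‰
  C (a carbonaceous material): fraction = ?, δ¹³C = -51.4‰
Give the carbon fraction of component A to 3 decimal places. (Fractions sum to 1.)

Let f_A and f_C be the unknown fractions; fractions sum to 1 so f_A + f_C = 0.505.
Mass balance: Σ fᵢ·δᵢ = δ_bulk ⇒ f_A·(-40.9) + f_C·(-51.4) = -48.9 − (-26.779) = -22.120
Substitute f_C = 0.505 − f_A:
f_A·(-40.9 − -51.4) = -22.120 − 0.505×(-51.4) = 3.837
f_A = 3.837 / 10.5 = 0.3654

0.365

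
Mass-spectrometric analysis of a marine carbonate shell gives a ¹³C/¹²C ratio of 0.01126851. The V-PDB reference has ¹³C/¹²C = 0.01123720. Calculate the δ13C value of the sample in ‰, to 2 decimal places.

2.79‰

δ13C = (R_sample / R_standard − 1) × 1000
R_sample / R_standard = 0.01126851 / 0.01123720 = 1.002786
δ13C = (1.002786 − 1) × 1000 = 2.786‰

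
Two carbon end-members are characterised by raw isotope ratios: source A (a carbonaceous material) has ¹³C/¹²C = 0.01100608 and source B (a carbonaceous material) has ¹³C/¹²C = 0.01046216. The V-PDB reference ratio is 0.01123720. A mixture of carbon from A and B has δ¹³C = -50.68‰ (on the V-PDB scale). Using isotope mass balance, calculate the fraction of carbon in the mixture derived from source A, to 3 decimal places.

0.378

δ_A = (0.01100608/0.01123720 − 1)×1000 = (0.979433 − 1)×1000 = -20.567‰
δ_B = (0.01046216/0.01123720 − 1)×1000 = (0.931029 − 1)×1000 = -68.971‰
f_A = (δ_mix − δ_B)/(δ_A − δ_B) = (-50.68 − (-68.971))/(-20.567 − (-68.971))
f_A = 18.291 / 48.404 = 0.3779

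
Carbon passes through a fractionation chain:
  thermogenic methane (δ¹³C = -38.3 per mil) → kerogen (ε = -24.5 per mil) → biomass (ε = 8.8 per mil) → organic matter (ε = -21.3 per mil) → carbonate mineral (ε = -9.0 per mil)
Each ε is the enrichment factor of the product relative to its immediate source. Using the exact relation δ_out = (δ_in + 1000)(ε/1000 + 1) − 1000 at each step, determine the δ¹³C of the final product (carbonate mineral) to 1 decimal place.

-82.1 per mil

step 1: δ = (-38.30 + 1000)·(-24.5/1000 + 1) − 1000 = -61.86 per mil
step 2: δ = (-61.86 + 1000)·(8.8/1000 + 1) − 1000 = -53.61 per mil
step 3: δ = (-53.61 + 1000)·(-21.3/1000 + 1) − 1000 = -73.76 per mil
step 4: δ = (-73.76 + 1000)·(-9.0/1000 + 1) − 1000 = -82.10 per mil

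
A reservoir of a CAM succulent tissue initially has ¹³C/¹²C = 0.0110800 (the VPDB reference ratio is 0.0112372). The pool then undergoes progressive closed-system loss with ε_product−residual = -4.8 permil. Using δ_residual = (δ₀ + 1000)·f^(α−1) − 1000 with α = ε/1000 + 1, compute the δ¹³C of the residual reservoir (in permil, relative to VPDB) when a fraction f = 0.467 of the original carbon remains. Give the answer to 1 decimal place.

-10.4 permil

δ₀ = (0.0110800/0.0112372 − 1)×1000 = (0.986011 − 1)×1000 = -13.989 permil
α − 1 = ε/1000 = -0.0048
f^(α−1) = 0.467^(-0.0048) = 1.003662
δ_res = (-13.989 + 1000) × 1.003662 − 1000 = 989.621 − 1000 = -10.38 permil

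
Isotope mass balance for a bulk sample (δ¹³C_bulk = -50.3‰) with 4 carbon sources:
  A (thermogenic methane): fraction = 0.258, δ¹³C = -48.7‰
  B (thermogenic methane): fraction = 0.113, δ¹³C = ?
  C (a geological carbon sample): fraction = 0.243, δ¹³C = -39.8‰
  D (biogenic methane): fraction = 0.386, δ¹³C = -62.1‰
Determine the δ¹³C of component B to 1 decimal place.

-36.2‰

Isotope mass balance: δ_bulk = Σ fᵢ·δᵢ.
-50.3 = 0.258×(-48.7) + 0.113×δ_B + 0.243×(-39.8) + 0.386×(-62.1)
0.113·δ_B = -50.3 − (-46.207) = -4.093
δ_B = -4.093 / 0.113 = -36.22‰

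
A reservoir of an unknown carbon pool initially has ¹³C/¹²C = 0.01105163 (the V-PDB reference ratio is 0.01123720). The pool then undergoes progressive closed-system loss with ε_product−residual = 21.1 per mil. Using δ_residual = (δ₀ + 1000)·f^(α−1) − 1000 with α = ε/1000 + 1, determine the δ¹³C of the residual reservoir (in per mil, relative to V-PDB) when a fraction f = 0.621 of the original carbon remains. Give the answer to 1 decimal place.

δ₀ = (0.01105163/0.01123720 − 1)×1000 = (0.983486 − 1)×1000 = -16.514 per mil
α − 1 = ε/1000 = 0.0211
f^(α−1) = 0.621^(0.0211) = 0.989998
δ_res = (-16.514 + 1000) × 0.989998 − 1000 = 973.649 − 1000 = -26.35 per mil

-26.4 per mil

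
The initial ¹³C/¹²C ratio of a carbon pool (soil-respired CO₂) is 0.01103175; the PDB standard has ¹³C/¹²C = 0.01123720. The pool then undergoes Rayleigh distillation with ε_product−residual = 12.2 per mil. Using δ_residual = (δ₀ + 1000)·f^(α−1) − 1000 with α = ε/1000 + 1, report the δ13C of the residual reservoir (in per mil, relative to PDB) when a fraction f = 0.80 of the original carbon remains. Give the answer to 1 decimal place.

-21.0 per mil

δ₀ = (0.01103175/0.01123720 − 1)×1000 = (0.981717 − 1)×1000 = -18.283 per mil
α − 1 = ε/1000 = 0.0122
f^(α−1) = 0.80^(0.0122) = 0.997281
δ_res = (-18.283 + 1000) × 0.997281 − 1000 = 979.048 − 1000 = -20.95 per mil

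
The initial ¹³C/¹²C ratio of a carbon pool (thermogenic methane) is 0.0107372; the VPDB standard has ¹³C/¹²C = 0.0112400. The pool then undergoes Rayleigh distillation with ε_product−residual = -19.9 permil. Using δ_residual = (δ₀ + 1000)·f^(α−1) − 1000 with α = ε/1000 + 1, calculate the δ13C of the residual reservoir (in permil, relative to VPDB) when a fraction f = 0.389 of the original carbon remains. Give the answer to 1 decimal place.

-26.6 permil

δ₀ = (0.0107372/0.0112400 − 1)×1000 = (0.955267 − 1)×1000 = -44.733 permil
α − 1 = ε/1000 = -0.0199
f^(α−1) = 0.389^(-0.0199) = 1.018967
δ_res = (-44.733 + 1000) × 1.018967 − 1000 = 973.385 − 1000 = -26.61 permil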